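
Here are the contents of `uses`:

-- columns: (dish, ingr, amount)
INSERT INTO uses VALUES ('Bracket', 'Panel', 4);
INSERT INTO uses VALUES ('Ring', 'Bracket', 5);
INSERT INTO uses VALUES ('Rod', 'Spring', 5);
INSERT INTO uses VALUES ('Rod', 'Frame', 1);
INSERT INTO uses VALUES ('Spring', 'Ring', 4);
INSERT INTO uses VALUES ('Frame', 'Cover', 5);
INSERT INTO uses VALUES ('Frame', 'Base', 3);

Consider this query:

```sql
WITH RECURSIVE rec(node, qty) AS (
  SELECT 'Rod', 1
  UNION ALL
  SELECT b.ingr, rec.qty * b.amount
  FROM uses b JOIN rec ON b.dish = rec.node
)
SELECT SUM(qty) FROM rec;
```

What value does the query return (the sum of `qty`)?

535

Base: (Rod, qty=1).
Iteration 1: components of {Rod} -> Frame = 1*1 = 1, Spring = 1*5 = 5.
Iteration 2: components of {Frame,Spring} -> Base = 1*3 = 3, Cover = 1*5 = 5, Ring = 5*4 = 20.
Iteration 3: components of {Base,Cover,Ring} -> Bracket = 20*5 = 100.
Iteration 4: components of {Bracket} -> Panel = 100*4 = 400.
Iteration 5: no further components; recursion stops.
SUM(qty) = 1 + 5 + 1 + 20 + 5 + 3 + 100 + 400 = 535.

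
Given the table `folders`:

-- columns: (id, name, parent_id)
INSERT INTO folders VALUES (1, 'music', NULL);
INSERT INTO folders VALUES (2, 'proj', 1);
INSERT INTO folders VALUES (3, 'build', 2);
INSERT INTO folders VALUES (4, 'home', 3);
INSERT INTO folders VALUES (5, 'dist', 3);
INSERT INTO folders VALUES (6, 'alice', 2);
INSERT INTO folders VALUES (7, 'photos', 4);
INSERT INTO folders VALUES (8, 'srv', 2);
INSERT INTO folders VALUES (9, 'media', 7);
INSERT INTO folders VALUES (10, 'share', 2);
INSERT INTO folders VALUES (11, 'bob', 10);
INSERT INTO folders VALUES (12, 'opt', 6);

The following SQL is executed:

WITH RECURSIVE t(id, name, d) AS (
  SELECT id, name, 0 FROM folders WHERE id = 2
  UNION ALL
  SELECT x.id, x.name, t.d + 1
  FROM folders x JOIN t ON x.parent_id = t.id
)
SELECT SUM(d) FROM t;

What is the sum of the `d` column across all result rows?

19

Base: id=2 (proj) at d 0.
Iteration 1: rows with parent_id in {2} -> build (id 3, d 1), alice (id 6, d 1), srv (id 8, d 1), share (id 10, d 1).
Iteration 2: rows with parent_id in {3,6,8,10} -> home (id 4, d 2), dist (id 5, d 2), bob (id 11, d 2), opt (id 12, d 2).
Iteration 3: rows with parent_id in {4,5,11,12} -> photos (id 7, d 3).
Iteration 4: rows with parent_id in {7} -> media (id 9, d 4).
Iteration 5: no rows with parent_id in {9}; recursion stops.
SUM(d) = 0 + 1 + 1 + 1 + 1 + 2 + 2 + 2 + 2 + 3 + 4 = 19.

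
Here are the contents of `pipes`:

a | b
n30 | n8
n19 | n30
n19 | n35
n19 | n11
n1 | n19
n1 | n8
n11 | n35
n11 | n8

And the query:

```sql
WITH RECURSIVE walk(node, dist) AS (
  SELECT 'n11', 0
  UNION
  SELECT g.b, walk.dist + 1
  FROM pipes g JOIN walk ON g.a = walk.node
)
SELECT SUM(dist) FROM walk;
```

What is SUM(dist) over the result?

2

Base: (n11, dist=0).
Iteration 1: edges from {n11} -> (n35, dist=1), (n8, dist=1).
Iteration 2: no outgoing edges from {n35,n8}; recursion stops.
SUM(dist) = 0 + 1 + 1 = 2.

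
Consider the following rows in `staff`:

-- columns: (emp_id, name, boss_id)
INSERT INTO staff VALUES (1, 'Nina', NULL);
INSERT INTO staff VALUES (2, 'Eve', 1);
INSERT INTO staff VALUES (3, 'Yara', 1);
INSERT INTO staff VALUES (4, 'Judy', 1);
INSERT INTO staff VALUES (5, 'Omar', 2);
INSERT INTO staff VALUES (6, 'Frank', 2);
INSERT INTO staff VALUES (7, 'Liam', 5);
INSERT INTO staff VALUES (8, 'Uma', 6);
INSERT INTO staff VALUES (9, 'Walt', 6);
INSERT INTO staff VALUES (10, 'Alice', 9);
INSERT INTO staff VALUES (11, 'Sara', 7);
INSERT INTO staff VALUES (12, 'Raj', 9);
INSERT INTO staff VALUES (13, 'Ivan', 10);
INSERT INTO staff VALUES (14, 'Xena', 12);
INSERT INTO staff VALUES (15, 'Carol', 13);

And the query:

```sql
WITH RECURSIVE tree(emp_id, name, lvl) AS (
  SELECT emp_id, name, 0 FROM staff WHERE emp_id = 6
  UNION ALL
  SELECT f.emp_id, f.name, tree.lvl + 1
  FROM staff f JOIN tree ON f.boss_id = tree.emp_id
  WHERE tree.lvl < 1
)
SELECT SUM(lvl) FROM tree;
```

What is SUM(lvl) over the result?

Base: emp_id=6 (Frank) at lvl 0.
Iteration 1: rows with boss_id in {6} -> Uma (id 8, lvl 1), Walt (id 9, lvl 1).
Iteration 2: lvl < 1 fails for all current rows; recursion stops.
SUM(lvl) = 0 + 1 + 1 = 2.

2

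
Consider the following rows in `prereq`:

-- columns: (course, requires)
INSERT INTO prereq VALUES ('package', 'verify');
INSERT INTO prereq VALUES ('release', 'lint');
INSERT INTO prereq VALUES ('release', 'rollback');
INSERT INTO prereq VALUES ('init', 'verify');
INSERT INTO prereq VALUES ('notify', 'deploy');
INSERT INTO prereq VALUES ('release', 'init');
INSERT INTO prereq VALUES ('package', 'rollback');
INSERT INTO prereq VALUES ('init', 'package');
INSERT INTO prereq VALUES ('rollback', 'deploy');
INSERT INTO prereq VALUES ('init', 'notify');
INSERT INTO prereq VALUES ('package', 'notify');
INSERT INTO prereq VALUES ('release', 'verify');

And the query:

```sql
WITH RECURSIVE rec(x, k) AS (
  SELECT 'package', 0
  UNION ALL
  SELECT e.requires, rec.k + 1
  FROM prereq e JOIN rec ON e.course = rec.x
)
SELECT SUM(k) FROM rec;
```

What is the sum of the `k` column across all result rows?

Base: (package, k=0).
Iteration 1: edges from {package} -> (notify, k=1), (rollback, k=1), (verify, k=1).
Iteration 2: edges from {notify,rollback,verify} -> (deploy, k=2) x2. [UNION ALL keeps all 2 new rows, including repeats]
Iteration 3: no outgoing edges from {deploy}; recursion stops.
SUM(k) = 0 + 1 + 1 + 1 + 2 + 2 = 7.

7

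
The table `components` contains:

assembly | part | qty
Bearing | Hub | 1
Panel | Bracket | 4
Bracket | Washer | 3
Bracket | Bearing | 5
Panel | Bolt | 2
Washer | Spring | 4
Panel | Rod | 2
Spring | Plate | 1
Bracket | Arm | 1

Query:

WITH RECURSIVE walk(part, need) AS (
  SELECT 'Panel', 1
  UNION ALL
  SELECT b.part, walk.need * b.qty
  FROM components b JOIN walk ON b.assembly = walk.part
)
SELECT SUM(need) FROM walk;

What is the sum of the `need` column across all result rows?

Base: (Panel, need=1).
Iteration 1: components of {Panel} -> Bolt = 1*2 = 2, Bracket = 1*4 = 4, Rod = 1*2 = 2.
Iteration 2: components of {Bolt,Bracket,Rod} -> Arm = 4*1 = 4, Bearing = 4*5 = 20, Washer = 4*3 = 12.
Iteration 3: components of {Arm,Bearing,Washer} -> Hub = 20*1 = 20, Spring = 12*4 = 48.
Iteration 4: components of {Hub,Spring} -> Plate = 48*1 = 48.
Iteration 5: no further components; recursion stops.
SUM(need) = 1 + 4 + 2 + 2 + 12 + 4 + 20 + 48 + 20 + 48 = 161.

161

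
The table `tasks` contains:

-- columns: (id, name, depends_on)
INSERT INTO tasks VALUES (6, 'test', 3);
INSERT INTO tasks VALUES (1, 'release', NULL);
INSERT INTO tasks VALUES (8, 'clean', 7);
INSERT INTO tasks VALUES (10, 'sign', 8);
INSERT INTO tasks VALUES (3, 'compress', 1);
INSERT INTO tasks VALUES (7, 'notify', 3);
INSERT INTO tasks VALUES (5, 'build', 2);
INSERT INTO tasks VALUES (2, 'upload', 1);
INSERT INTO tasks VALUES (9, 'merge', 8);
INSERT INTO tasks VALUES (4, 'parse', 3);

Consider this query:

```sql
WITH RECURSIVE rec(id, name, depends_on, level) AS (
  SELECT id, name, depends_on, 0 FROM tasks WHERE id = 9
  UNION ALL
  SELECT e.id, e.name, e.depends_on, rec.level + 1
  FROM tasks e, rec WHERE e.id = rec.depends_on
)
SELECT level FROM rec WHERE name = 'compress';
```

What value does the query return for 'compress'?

3

Base: id=9 (merge), depends_on=8, level 0.
Iteration 1: join on id=8 -> clean (id 8, depends_on=7, level 1).
Iteration 2: join on id=7 -> notify (id 7, depends_on=3, level 2).
Iteration 3: join on id=3 -> compress (id 3, depends_on=1, level 3).
Iteration 4: join on id=1 -> release (id 1, depends_on=NULL, level 4).
Iteration 5: depends_on is NULL; no match; recursion stops.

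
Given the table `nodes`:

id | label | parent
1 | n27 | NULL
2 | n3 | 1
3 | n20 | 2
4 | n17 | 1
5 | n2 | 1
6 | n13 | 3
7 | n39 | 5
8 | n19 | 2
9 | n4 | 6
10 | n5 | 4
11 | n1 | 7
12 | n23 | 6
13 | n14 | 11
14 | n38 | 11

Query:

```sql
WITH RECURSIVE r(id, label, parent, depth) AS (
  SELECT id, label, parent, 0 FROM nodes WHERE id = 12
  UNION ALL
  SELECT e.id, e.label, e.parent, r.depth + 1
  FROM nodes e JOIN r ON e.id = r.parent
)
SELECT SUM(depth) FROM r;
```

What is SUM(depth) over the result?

Base: id=12 (n23), parent=6, depth 0.
Iteration 1: join on id=6 -> n13 (id 6, parent=3, depth 1).
Iteration 2: join on id=3 -> n20 (id 3, parent=2, depth 2).
Iteration 3: join on id=2 -> n3 (id 2, parent=1, depth 3).
Iteration 4: join on id=1 -> n27 (id 1, parent=NULL, depth 4).
Iteration 5: parent is NULL; no match; recursion stops.
SUM(depth) = 0 + 1 + 2 + 3 + 4 = 10.

10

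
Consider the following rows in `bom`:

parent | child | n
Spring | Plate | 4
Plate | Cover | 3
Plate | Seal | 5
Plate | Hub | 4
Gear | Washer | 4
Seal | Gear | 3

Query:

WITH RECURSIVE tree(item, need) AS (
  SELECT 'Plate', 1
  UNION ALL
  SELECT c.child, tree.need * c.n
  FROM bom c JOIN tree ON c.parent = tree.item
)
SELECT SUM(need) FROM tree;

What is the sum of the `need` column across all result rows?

Base: (Plate, need=1).
Iteration 1: components of {Plate} -> Cover = 1*3 = 3, Hub = 1*4 = 4, Seal = 1*5 = 5.
Iteration 2: components of {Cover,Hub,Seal} -> Gear = 5*3 = 15.
Iteration 3: components of {Gear} -> Washer = 15*4 = 60.
Iteration 4: no further components; recursion stops.
SUM(need) = 1 + 3 + 5 + 4 + 15 + 60 = 88.

88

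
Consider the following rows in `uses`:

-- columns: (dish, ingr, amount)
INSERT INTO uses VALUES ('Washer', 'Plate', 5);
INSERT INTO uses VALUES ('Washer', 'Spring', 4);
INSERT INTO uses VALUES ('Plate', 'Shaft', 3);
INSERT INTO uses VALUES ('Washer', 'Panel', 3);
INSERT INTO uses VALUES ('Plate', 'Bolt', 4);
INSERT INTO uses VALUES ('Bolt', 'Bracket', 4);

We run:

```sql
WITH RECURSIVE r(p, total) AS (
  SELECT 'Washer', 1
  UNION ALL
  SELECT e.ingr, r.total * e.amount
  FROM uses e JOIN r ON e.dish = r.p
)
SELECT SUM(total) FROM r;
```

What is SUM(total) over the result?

128

Base: (Washer, total=1).
Iteration 1: components of {Washer} -> Panel = 1*3 = 3, Plate = 1*5 = 5, Spring = 1*4 = 4.
Iteration 2: components of {Panel,Plate,Spring} -> Bolt = 5*4 = 20, Shaft = 5*3 = 15.
Iteration 3: components of {Bolt,Shaft} -> Bracket = 20*4 = 80.
Iteration 4: no further components; recursion stops.
SUM(total) = 1 + 5 + 4 + 3 + 15 + 20 + 80 = 128.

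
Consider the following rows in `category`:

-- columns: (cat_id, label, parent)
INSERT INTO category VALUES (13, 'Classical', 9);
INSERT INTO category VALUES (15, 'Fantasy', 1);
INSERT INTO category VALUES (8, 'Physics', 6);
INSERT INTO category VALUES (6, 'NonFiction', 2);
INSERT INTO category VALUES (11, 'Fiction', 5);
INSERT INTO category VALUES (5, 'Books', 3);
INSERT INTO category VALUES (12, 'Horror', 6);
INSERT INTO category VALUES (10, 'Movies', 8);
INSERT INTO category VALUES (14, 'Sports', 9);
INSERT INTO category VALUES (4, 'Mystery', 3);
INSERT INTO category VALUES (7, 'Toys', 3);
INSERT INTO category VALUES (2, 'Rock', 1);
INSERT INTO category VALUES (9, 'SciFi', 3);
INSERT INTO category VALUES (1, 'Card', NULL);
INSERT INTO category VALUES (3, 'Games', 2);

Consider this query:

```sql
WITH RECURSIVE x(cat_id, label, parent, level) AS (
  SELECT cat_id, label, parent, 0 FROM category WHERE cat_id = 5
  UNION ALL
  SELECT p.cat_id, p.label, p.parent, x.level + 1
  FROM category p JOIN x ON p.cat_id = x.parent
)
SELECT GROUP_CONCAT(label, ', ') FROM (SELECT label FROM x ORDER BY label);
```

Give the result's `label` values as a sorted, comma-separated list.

Books, Card, Games, Rock

Base: cat_id=5 (Books), parent=3, level 0.
Iteration 1: join on cat_id=3 -> Games (id 3, parent=2, level 1).
Iteration 2: join on cat_id=2 -> Rock (id 2, parent=1, level 2).
Iteration 3: join on cat_id=1 -> Card (id 1, parent=NULL, level 3).
Iteration 4: parent is NULL; no match; recursion stops.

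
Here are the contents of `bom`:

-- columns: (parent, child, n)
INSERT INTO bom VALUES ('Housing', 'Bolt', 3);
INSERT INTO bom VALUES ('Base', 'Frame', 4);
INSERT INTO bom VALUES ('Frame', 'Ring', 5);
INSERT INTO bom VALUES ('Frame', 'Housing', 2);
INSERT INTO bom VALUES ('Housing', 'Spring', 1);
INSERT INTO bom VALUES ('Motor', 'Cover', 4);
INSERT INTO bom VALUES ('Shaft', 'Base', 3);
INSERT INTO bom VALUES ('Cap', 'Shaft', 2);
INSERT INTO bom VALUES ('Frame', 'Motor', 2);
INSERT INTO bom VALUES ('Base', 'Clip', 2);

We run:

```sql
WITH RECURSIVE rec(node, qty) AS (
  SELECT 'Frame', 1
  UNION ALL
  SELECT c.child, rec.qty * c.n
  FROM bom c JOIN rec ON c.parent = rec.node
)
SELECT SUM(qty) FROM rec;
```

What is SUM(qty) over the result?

26

Base: (Frame, qty=1).
Iteration 1: components of {Frame} -> Housing = 1*2 = 2, Motor = 1*2 = 2, Ring = 1*5 = 5.
Iteration 2: components of {Housing,Motor,Ring} -> Bolt = 2*3 = 6, Cover = 2*4 = 8, Spring = 2*1 = 2.
Iteration 3: no further components; recursion stops.
SUM(qty) = 1 + 5 + 2 + 2 + 6 + 2 + 8 = 26.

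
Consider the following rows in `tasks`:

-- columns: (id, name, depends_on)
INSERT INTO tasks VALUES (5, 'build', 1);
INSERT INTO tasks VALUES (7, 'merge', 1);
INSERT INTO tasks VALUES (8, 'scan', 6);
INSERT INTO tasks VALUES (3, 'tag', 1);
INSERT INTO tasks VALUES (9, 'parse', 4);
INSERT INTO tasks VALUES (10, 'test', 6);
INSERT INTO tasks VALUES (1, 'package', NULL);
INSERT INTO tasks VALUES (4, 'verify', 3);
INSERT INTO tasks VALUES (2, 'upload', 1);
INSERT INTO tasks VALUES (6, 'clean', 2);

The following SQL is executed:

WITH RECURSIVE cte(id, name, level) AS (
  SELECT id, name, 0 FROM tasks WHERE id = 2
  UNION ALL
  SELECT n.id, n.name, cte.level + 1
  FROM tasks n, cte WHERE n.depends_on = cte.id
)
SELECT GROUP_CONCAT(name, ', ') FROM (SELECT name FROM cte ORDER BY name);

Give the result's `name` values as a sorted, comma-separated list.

Base: id=2 (upload) at level 0.
Iteration 1: rows with depends_on in {2} -> clean (id 6, level 1).
Iteration 2: rows with depends_on in {6} -> scan (id 8, level 2), test (id 10, level 2).
Iteration 3: no rows with depends_on in {8,10}; recursion stops.

clean, scan, test, upload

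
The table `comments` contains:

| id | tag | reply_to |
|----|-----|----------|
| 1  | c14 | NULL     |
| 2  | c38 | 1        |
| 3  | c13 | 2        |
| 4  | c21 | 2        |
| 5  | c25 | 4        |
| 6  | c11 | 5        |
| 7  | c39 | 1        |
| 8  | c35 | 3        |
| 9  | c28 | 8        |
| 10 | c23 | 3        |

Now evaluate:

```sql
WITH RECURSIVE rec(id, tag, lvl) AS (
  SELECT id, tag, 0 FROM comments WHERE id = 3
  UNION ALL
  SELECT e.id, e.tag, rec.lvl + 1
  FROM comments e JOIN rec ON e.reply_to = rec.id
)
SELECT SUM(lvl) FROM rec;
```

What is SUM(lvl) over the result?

4

Base: id=3 (c13) at lvl 0.
Iteration 1: rows with reply_to in {3} -> c35 (id 8, lvl 1), c23 (id 10, lvl 1).
Iteration 2: rows with reply_to in {8,10} -> c28 (id 9, lvl 2).
Iteration 3: no rows with reply_to in {9}; recursion stops.
SUM(lvl) = 0 + 1 + 1 + 2 = 4.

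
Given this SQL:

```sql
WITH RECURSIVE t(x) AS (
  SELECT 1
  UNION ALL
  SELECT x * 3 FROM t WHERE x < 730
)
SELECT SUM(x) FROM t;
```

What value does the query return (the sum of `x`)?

3280

Base: x=1.
Iteration 1: 1 < 730 holds -> x = 1 * 3 = 3.
Iteration 2: 3 < 730 holds -> x = 3 * 3 = 9.
Iteration 3: 9 < 730 holds -> x = 9 * 3 = 27.
Iteration 4: 27 < 730 holds -> x = 27 * 3 = 81.
Iteration 5: 81 < 730 holds -> x = 81 * 3 = 243.
Iteration 6: 243 < 730 holds -> x = 243 * 3 = 729.
Iteration 7: 729 < 730 holds -> x = 729 * 3 = 2187.
Iteration 8: 2187 < 730 fails; recursion stops.
SUM(x) = 1 + 3 + 9 + 27 + 81 + 243 + 729 + 2187 = 3280.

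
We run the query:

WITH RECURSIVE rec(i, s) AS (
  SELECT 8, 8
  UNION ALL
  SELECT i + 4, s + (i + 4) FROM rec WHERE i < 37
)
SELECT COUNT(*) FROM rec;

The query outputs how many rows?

9

Base: i=8, s=8.
Iteration 1: 8 < 37 holds -> i = 8 + 4 = 12, s = 8 + 12 = 20.
Iteration 2: 12 < 37 holds -> i = 12 + 4 = 16, s = 20 + 16 = 36.
Iteration 3: 16 < 37 holds -> i = 16 + 4 = 20, s = 36 + 20 = 56.
Iteration 4: 20 < 37 holds -> i = 20 + 4 = 24, s = 56 + 24 = 80.
Iteration 5: 24 < 37 holds -> i = 24 + 4 = 28, s = 80 + 28 = 108.
Iteration 6: 28 < 37 holds -> i = 28 + 4 = 32, s = 108 + 32 = 140.
Iteration 7: 32 < 37 holds -> i = 32 + 4 = 36, s = 140 + 36 = 176.
Iteration 8: 36 < 37 holds -> i = 36 + 4 = 40, s = 176 + 40 = 216.
Iteration 9: 40 < 37 fails; recursion stops.
Total rows emitted: 9.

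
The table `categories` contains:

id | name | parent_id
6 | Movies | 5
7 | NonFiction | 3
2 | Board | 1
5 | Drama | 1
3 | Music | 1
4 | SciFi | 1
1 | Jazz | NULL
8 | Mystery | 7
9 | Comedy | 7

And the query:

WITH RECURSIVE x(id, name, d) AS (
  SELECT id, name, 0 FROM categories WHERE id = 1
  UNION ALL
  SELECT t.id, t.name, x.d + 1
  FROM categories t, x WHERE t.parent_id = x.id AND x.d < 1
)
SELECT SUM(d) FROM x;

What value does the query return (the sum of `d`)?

Base: id=1 (Jazz) at d 0.
Iteration 1: rows with parent_id in {1} -> Board (id 2, d 1), Music (id 3, d 1), SciFi (id 4, d 1), Drama (id 5, d 1).
Iteration 2: d < 1 fails for all current rows; recursion stops.
SUM(d) = 0 + 1 + 1 + 1 + 1 = 4.

4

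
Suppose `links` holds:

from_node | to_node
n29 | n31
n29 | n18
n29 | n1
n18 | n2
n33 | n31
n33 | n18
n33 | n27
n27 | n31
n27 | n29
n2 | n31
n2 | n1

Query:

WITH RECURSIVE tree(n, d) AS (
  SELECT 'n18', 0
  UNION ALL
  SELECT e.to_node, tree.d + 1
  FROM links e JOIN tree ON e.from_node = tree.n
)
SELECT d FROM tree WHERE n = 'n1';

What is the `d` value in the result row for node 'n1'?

Base: (n18, d=0).
Iteration 1: edges from {n18} -> (n2, d=1).
Iteration 2: edges from {n2} -> (n1, d=2), (n31, d=2).
Iteration 3: no outgoing edges from {n1,n31}; recursion stops.

2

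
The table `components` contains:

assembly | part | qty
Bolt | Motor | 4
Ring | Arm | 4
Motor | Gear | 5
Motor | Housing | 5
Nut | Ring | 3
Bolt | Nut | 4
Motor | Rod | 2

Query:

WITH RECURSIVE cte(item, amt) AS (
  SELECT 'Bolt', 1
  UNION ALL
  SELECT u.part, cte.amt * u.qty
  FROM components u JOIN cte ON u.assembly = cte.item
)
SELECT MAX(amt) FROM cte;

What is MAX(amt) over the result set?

Base: (Bolt, amt=1).
Iteration 1: components of {Bolt} -> Motor = 1*4 = 4, Nut = 1*4 = 4.
Iteration 2: components of {Motor,Nut} -> Gear = 4*5 = 20, Housing = 4*5 = 20, Ring = 4*3 = 12, Rod = 4*2 = 8.
Iteration 3: components of {Gear,Housing,Ring,Rod} -> Arm = 12*4 = 48.
Iteration 4: no further components; recursion stops.
amt values: 1, 4, 4, 20, 8, 20, 12, 48; the maximum is 48.

48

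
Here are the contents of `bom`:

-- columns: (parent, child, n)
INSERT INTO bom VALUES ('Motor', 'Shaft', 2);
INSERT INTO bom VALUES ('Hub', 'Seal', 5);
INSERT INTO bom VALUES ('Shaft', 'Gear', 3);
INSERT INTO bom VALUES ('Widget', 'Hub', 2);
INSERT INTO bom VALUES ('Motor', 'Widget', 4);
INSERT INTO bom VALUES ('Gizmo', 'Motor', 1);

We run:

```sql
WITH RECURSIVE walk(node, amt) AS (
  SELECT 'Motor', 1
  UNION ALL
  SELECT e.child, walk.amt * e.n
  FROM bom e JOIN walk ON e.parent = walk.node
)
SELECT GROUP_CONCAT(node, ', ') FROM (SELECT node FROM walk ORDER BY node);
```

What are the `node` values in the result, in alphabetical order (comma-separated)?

Base: (Motor, amt=1).
Iteration 1: components of {Motor} -> Shaft = 1*2 = 2, Widget = 1*4 = 4.
Iteration 2: components of {Shaft,Widget} -> Gear = 2*3 = 6, Hub = 4*2 = 8.
Iteration 3: components of {Gear,Hub} -> Seal = 8*5 = 40.
Iteration 4: no further components; recursion stops.

Gear, Hub, Motor, Seal, Shaft, Widget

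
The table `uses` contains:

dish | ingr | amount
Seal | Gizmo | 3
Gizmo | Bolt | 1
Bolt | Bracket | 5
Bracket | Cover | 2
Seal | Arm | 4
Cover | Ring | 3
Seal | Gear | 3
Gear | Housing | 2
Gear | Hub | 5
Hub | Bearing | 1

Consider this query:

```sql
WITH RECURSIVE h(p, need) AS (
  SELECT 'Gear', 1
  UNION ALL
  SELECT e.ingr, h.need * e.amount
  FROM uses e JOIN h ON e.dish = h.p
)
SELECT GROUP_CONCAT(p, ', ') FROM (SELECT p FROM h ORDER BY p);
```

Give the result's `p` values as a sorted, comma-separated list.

Base: (Gear, need=1).
Iteration 1: components of {Gear} -> Housing = 1*2 = 2, Hub = 1*5 = 5.
Iteration 2: components of {Housing,Hub} -> Bearing = 5*1 = 5.
Iteration 3: no further components; recursion stops.

Bearing, Gear, Housing, Hub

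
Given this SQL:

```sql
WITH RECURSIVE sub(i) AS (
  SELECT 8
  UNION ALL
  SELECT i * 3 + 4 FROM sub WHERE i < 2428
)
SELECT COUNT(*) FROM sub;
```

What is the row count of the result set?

6

Base: i=8.
Iteration 1: 8 < 2428 holds -> i = 8 * 3 + 4 = 28.
Iteration 2: 28 < 2428 holds -> i = 28 * 3 + 4 = 88.
Iteration 3: 88 < 2428 holds -> i = 88 * 3 + 4 = 268.
Iteration 4: 268 < 2428 holds -> i = 268 * 3 + 4 = 808.
Iteration 5: 808 < 2428 holds -> i = 808 * 3 + 4 = 2428.
Iteration 6: 2428 < 2428 fails; recursion stops.
Total rows emitted: 6.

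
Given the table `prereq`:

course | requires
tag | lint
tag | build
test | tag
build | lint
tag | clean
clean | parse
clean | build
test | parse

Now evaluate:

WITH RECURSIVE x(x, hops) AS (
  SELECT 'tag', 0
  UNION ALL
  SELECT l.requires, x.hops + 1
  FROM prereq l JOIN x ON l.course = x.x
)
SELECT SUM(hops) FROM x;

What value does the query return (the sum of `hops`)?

12

Base: (tag, hops=0).
Iteration 1: edges from {tag} -> (build, hops=1), (clean, hops=1), (lint, hops=1).
Iteration 2: edges from {build,clean,lint} -> (build, hops=2), (lint, hops=2), (parse, hops=2).
Iteration 3: edges from {build,lint,parse} -> (lint, hops=3).
Iteration 4: no outgoing edges from {lint}; recursion stops.
SUM(hops) = 0 + 1 + 1 + 1 + 2 + 2 + 2 + 3 = 12.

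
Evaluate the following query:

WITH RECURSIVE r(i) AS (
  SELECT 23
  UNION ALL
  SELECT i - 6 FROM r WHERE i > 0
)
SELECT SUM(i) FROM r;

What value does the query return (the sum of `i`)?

55

Base: i=23.
Iteration 1: 23 > 0 holds -> i = 23 - 6 = 17.
Iteration 2: 17 > 0 holds -> i = 17 - 6 = 11.
Iteration 3: 11 > 0 holds -> i = 11 - 6 = 5.
Iteration 4: 5 > 0 holds -> i = 5 - 6 = -1.
Iteration 5: -1 > 0 fails; recursion stops.
SUM(i) = 23 + 17 + 11 + 5 + -1 = 55.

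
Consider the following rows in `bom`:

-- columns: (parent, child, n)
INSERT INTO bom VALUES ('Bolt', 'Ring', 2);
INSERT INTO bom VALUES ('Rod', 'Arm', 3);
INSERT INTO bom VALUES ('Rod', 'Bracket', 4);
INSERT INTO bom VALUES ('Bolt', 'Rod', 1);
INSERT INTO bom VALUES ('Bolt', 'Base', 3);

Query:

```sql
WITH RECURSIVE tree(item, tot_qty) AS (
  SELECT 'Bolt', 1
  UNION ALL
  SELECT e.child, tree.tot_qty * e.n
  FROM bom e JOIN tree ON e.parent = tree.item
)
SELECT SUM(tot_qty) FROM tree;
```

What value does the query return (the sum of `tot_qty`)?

14

Base: (Bolt, tot_qty=1).
Iteration 1: components of {Bolt} -> Base = 1*3 = 3, Ring = 1*2 = 2, Rod = 1*1 = 1.
Iteration 2: components of {Base,Ring,Rod} -> Arm = 1*3 = 3, Bracket = 1*4 = 4.
Iteration 3: no further components; recursion stops.
SUM(tot_qty) = 1 + 1 + 3 + 2 + 4 + 3 = 14.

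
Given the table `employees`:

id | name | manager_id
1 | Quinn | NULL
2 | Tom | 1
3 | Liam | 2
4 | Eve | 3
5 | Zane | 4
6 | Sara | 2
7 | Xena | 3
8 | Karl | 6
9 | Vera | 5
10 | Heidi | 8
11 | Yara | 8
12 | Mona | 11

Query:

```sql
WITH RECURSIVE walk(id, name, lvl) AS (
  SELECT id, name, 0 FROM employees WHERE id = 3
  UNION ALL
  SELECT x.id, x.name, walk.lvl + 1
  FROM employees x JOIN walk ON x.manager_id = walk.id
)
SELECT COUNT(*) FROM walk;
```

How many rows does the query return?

5

Base: id=3 (Liam) at lvl 0.
Iteration 1: rows with manager_id in {3} -> Eve (id 4, lvl 1), Xena (id 7, lvl 1).
Iteration 2: rows with manager_id in {4,7} -> Zane (id 5, lvl 2).
Iteration 3: rows with manager_id in {5} -> Vera (id 9, lvl 3).
Iteration 4: no rows with manager_id in {9}; recursion stops.
Total rows emitted: 5.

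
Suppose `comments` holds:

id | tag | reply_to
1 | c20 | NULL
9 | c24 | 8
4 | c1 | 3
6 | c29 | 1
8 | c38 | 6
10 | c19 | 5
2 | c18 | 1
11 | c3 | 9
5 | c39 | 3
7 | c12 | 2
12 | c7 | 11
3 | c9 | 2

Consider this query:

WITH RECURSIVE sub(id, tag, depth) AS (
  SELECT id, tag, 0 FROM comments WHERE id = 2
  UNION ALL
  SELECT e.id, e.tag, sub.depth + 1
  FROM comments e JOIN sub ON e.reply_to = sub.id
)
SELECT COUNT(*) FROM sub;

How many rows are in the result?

Base: id=2 (c18) at depth 0.
Iteration 1: rows with reply_to in {2} -> c9 (id 3, depth 1), c12 (id 7, depth 1).
Iteration 2: rows with reply_to in {3,7} -> c1 (id 4, depth 2), c39 (id 5, depth 2).
Iteration 3: rows with reply_to in {4,5} -> c19 (id 10, depth 3).
Iteration 4: no rows with reply_to in {10}; recursion stops.
Total rows emitted: 6.

6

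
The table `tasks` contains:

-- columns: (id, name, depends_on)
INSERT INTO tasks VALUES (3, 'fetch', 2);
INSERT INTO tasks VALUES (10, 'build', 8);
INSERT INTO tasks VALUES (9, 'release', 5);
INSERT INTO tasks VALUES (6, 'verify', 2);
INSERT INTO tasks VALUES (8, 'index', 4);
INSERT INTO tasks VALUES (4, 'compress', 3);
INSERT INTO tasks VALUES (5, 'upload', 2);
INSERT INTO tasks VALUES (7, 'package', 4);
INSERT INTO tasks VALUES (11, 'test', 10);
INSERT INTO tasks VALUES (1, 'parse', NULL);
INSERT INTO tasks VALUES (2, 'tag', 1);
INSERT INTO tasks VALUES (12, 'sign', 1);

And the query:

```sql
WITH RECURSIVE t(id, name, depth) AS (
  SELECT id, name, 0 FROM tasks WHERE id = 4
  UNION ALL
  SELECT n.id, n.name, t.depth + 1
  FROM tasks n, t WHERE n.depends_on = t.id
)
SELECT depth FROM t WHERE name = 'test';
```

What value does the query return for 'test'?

3

Base: id=4 (compress) at depth 0.
Iteration 1: rows with depends_on in {4} -> package (id 7, depth 1), index (id 8, depth 1).
Iteration 2: rows with depends_on in {7,8} -> build (id 10, depth 2).
Iteration 3: rows with depends_on in {10} -> test (id 11, depth 3).
Iteration 4: no rows with depends_on in {11}; recursion stops.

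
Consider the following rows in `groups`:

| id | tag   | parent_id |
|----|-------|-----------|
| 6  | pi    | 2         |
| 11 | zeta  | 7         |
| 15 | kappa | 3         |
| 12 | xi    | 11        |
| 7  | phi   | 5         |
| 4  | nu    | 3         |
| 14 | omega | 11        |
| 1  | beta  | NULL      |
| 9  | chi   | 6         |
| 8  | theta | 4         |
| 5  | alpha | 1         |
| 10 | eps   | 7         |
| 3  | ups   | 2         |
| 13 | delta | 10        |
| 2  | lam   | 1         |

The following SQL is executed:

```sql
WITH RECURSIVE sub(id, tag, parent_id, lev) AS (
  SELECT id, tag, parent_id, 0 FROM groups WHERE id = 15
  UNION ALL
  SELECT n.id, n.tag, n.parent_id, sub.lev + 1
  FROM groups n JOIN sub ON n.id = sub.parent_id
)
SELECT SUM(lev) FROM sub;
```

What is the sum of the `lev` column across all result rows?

Base: id=15 (kappa), parent_id=3, lev 0.
Iteration 1: join on id=3 -> ups (id 3, parent_id=2, lev 1).
Iteration 2: join on id=2 -> lam (id 2, parent_id=1, lev 2).
Iteration 3: join on id=1 -> beta (id 1, parent_id=NULL, lev 3).
Iteration 4: parent_id is NULL; no match; recursion stops.
SUM(lev) = 0 + 1 + 2 + 3 = 6.

6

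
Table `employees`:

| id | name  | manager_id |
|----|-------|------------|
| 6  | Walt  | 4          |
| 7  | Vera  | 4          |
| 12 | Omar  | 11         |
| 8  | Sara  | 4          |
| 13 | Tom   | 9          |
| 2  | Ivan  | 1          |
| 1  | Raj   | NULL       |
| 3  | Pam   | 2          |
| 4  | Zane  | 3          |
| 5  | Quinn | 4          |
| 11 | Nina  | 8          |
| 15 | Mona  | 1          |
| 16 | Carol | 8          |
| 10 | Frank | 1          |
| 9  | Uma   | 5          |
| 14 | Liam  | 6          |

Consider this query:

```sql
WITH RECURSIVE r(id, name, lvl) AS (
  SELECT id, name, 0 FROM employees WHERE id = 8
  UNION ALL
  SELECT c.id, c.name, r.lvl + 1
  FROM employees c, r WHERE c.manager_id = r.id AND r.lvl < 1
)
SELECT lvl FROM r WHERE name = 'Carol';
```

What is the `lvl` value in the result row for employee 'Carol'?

Base: id=8 (Sara) at lvl 0.
Iteration 1: rows with manager_id in {8} -> Nina (id 11, lvl 1), Carol (id 16, lvl 1).
Iteration 2: lvl < 1 fails for all current rows; recursion stops.

1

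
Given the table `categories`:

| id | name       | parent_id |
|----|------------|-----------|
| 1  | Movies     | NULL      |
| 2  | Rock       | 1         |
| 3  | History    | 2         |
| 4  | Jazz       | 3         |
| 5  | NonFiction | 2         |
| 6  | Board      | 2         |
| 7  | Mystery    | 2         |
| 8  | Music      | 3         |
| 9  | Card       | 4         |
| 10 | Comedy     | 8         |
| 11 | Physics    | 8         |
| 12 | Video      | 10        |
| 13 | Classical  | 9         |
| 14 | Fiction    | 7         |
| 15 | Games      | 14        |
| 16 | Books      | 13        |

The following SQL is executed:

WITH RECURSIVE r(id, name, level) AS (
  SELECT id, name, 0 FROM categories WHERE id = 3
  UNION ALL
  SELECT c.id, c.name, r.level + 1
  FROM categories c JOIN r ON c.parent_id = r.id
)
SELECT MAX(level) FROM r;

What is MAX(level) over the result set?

Base: id=3 (History) at level 0.
Iteration 1: rows with parent_id in {3} -> Jazz (id 4, level 1), Music (id 8, level 1).
Iteration 2: rows with parent_id in {4,8} -> Card (id 9, level 2), Comedy (id 10, level 2), Physics (id 11, level 2).
Iteration 3: rows with parent_id in {9,10,11} -> Video (id 12, level 3), Classical (id 13, level 3).
Iteration 4: rows with parent_id in {12,13} -> Books (id 16, level 4).
Iteration 5: no rows with parent_id in {16}; recursion stops.
level values: 0, 1, 1, 2, 2, 2, 3, 3, 4; the maximum is 4.

4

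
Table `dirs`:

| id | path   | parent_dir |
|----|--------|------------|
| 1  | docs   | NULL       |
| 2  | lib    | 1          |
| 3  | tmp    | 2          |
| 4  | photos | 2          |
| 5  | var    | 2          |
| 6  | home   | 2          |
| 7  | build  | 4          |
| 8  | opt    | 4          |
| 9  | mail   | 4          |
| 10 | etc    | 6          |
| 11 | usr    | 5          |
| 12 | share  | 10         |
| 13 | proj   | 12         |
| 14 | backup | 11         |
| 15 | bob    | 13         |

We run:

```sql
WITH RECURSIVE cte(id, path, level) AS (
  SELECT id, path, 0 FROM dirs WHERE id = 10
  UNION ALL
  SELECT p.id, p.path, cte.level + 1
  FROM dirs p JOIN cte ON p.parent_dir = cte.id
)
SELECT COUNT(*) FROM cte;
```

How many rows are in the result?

Base: id=10 (etc) at level 0.
Iteration 1: rows with parent_dir in {10} -> share (id 12, level 1).
Iteration 2: rows with parent_dir in {12} -> proj (id 13, level 2).
Iteration 3: rows with parent_dir in {13} -> bob (id 15, level 3).
Iteration 4: no rows with parent_dir in {15}; recursion stops.
Total rows emitted: 4.

4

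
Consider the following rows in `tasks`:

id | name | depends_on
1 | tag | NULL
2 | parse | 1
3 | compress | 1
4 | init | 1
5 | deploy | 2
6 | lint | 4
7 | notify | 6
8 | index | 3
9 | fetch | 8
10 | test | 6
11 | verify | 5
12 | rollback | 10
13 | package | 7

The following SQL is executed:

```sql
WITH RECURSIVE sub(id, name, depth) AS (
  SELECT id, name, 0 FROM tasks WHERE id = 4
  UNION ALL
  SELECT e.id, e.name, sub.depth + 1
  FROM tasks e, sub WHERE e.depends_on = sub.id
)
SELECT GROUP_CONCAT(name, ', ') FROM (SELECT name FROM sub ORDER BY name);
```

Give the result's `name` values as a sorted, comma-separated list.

init, lint, notify, package, rollback, test

Base: id=4 (init) at depth 0.
Iteration 1: rows with depends_on in {4} -> lint (id 6, depth 1).
Iteration 2: rows with depends_on in {6} -> notify (id 7, depth 2), test (id 10, depth 2).
Iteration 3: rows with depends_on in {7,10} -> rollback (id 12, depth 3), package (id 13, depth 3).
Iteration 4: no rows with depends_on in {12,13}; recursion stops.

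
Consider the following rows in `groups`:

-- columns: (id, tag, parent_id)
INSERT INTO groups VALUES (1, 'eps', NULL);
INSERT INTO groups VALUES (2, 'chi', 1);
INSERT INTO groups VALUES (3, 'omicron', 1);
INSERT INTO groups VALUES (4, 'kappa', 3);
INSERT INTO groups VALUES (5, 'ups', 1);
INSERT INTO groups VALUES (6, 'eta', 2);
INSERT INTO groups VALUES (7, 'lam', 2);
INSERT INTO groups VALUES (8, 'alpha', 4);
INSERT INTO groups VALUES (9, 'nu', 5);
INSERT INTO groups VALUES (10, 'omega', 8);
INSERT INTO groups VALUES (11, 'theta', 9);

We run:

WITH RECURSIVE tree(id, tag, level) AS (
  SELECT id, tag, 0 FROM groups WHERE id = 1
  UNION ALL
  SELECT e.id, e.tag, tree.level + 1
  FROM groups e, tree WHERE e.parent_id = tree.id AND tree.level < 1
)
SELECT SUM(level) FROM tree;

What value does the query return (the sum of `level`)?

Base: id=1 (eps) at level 0.
Iteration 1: rows with parent_id in {1} -> chi (id 2, level 1), omicron (id 3, level 1), ups (id 5, level 1).
Iteration 2: level < 1 fails for all current rows; recursion stops.
SUM(level) = 0 + 1 + 1 + 1 = 3.

3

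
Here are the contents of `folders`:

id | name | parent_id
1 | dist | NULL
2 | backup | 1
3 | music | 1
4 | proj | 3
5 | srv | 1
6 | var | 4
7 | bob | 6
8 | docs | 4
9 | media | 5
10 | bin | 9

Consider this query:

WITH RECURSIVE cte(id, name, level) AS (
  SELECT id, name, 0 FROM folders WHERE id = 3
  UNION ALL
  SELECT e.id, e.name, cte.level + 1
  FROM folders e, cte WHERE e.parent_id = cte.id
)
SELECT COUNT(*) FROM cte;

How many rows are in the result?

Base: id=3 (music) at level 0.
Iteration 1: rows with parent_id in {3} -> proj (id 4, level 1).
Iteration 2: rows with parent_id in {4} -> var (id 6, level 2), docs (id 8, level 2).
Iteration 3: rows with parent_id in {6,8} -> bob (id 7, level 3).
Iteration 4: no rows with parent_id in {7}; recursion stops.
Total rows emitted: 5.

5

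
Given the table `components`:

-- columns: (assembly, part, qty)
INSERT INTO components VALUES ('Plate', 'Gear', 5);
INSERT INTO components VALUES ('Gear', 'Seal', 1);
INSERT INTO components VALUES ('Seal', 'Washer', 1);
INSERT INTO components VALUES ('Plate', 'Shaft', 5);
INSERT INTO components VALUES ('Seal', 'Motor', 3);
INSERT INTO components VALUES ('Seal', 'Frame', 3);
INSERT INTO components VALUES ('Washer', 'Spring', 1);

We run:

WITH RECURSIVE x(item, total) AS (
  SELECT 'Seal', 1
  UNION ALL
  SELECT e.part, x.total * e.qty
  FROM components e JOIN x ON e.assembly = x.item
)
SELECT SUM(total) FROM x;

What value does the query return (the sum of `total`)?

9

Base: (Seal, total=1).
Iteration 1: components of {Seal} -> Frame = 1*3 = 3, Motor = 1*3 = 3, Washer = 1*1 = 1.
Iteration 2: components of {Frame,Motor,Washer} -> Spring = 1*1 = 1.
Iteration 3: no further components; recursion stops.
SUM(total) = 1 + 1 + 3 + 3 + 1 = 9.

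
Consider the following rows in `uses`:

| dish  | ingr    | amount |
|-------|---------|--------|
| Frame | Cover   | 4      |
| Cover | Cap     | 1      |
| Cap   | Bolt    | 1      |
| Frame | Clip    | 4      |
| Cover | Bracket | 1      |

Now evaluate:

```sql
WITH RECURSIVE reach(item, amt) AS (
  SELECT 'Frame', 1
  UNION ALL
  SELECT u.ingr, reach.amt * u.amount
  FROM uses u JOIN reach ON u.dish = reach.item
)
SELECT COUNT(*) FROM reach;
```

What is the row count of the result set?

Base: (Frame, amt=1).
Iteration 1: components of {Frame} -> Clip = 1*4 = 4, Cover = 1*4 = 4.
Iteration 2: components of {Clip,Cover} -> Bracket = 4*1 = 4, Cap = 4*1 = 4.
Iteration 3: components of {Bracket,Cap} -> Bolt = 4*1 = 4.
Iteration 4: no further components; recursion stops.
Total rows emitted: 6.

6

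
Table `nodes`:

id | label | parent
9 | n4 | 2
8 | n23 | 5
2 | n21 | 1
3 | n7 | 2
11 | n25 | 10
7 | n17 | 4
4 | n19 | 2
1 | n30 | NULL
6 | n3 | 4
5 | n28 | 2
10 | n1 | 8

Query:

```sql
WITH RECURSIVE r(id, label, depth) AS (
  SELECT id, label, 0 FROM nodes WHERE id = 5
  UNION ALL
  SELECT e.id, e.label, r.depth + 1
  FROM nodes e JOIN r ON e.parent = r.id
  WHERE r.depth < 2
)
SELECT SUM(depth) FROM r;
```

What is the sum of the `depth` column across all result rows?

3

Base: id=5 (n28) at depth 0.
Iteration 1: rows with parent in {5} -> n23 (id 8, depth 1).
Iteration 2: rows with parent in {8} -> n1 (id 10, depth 2).
Iteration 3: depth < 2 fails for all current rows; recursion stops.
SUM(depth) = 0 + 1 + 2 = 3.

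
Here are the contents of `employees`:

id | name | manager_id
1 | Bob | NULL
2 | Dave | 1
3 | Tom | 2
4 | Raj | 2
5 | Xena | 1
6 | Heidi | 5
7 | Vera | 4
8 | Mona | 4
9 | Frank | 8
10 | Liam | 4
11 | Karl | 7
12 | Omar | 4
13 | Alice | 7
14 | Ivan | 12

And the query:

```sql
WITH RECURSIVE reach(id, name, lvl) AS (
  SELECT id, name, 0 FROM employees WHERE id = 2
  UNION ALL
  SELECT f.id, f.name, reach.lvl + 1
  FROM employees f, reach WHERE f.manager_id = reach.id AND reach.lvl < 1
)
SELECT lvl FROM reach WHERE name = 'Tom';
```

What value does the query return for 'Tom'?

1

Base: id=2 (Dave) at lvl 0.
Iteration 1: rows with manager_id in {2} -> Tom (id 3, lvl 1), Raj (id 4, lvl 1).
Iteration 2: lvl < 1 fails for all current rows; recursion stops.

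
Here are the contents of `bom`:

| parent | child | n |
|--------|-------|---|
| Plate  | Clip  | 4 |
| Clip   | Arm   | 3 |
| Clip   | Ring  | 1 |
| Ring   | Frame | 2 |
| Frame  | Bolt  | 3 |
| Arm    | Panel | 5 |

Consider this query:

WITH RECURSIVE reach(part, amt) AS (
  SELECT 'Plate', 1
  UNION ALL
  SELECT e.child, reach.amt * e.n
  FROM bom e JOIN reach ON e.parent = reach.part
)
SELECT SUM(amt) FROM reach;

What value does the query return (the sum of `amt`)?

113

Base: (Plate, amt=1).
Iteration 1: components of {Plate} -> Clip = 1*4 = 4.
Iteration 2: components of {Clip} -> Arm = 4*3 = 12, Ring = 4*1 = 4.
Iteration 3: components of {Arm,Ring} -> Frame = 4*2 = 8, Panel = 12*5 = 60.
Iteration 4: components of {Frame,Panel} -> Bolt = 8*3 = 24.
Iteration 5: no further components; recursion stops.
SUM(amt) = 1 + 4 + 12 + 4 + 60 + 8 + 24 = 113.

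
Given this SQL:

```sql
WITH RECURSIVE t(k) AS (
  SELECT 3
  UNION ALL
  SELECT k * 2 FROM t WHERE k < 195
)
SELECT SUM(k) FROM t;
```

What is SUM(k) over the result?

Base: k=3.
Iteration 1: 3 < 195 holds -> k = 3 * 2 = 6.
Iteration 2: 6 < 195 holds -> k = 6 * 2 = 12.
Iteration 3: 12 < 195 holds -> k = 12 * 2 = 24.
Iteration 4: 24 < 195 holds -> k = 24 * 2 = 48.
Iteration 5: 48 < 195 holds -> k = 48 * 2 = 96.
Iteration 6: 96 < 195 holds -> k = 96 * 2 = 192.
Iteration 7: 192 < 195 holds -> k = 192 * 2 = 384.
Iteration 8: 384 < 195 fails; recursion stops.
SUM(k) = 3 + 6 + 12 + 24 + 48 + 96 + 192 + 384 = 765.

765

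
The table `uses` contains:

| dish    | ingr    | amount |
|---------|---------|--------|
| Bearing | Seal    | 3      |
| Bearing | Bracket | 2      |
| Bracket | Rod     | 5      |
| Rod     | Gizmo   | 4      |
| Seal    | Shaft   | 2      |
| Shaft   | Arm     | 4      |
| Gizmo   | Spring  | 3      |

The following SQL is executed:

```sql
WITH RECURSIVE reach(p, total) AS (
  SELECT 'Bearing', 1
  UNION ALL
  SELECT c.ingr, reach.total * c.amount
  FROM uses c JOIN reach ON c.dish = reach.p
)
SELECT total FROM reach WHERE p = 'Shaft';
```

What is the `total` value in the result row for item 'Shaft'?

6

Base: (Bearing, total=1).
Iteration 1: components of {Bearing} -> Bracket = 1*2 = 2, Seal = 1*3 = 3.
Iteration 2: components of {Bracket,Seal} -> Rod = 2*5 = 10, Shaft = 3*2 = 6.
Iteration 3: components of {Rod,Shaft} -> Arm = 6*4 = 24, Gizmo = 10*4 = 40.
Iteration 4: components of {Arm,Gizmo} -> Spring = 40*3 = 120.
Iteration 5: no further components; recursion stops.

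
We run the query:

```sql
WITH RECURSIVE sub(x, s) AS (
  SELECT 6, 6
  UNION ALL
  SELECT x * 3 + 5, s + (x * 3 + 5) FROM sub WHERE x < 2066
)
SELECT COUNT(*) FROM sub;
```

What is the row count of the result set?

Base: x=6, s=6.
Iteration 1: 6 < 2066 holds -> x = 6 * 3 + 5 = 23, s = 6 + 23 = 29.
Iteration 2: 23 < 2066 holds -> x = 23 * 3 + 5 = 74, s = 29 + 74 = 103.
Iteration 3: 74 < 2066 holds -> x = 74 * 3 + 5 = 227, s = 103 + 227 = 330.
Iteration 4: 227 < 2066 holds -> x = 227 * 3 + 5 = 686, s = 330 + 686 = 1016.
Iteration 5: 686 < 2066 holds -> x = 686 * 3 + 5 = 2063, s = 1016 + 2063 = 3079.
Iteration 6: 2063 < 2066 holds -> x = 2063 * 3 + 5 = 6194, s = 3079 + 6194 = 9273.
Iteration 7: 6194 < 2066 fails; recursion stops.
Total rows emitted: 7.

7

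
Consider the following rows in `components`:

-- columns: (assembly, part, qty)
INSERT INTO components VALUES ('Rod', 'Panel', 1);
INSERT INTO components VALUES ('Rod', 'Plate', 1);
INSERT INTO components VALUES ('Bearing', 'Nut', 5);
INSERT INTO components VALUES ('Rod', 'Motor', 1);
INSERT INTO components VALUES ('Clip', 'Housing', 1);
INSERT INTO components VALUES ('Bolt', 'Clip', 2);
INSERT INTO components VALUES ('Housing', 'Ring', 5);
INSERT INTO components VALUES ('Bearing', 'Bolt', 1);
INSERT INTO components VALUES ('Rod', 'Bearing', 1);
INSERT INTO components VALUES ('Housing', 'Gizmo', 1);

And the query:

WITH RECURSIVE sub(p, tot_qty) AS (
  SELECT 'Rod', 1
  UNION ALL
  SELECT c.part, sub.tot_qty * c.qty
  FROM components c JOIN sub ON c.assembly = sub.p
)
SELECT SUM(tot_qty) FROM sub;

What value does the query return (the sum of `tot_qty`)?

Base: (Rod, tot_qty=1).
Iteration 1: components of {Rod} -> Bearing = 1*1 = 1, Motor = 1*1 = 1, Panel = 1*1 = 1, Plate = 1*1 = 1.
Iteration 2: components of {Bearing,Motor,Panel,Plate} -> Bolt = 1*1 = 1, Nut = 1*5 = 5.
Iteration 3: components of {Bolt,Nut} -> Clip = 1*2 = 2.
Iteration 4: components of {Clip} -> Housing = 2*1 = 2.
Iteration 5: components of {Housing} -> Gizmo = 2*1 = 2, Ring = 2*5 = 10.
Iteration 6: no further components; recursion stops.
SUM(tot_qty) = 1 + 1 + 1 + 1 + 1 + 1 + 5 + 2 + 2 + 10 + 2 = 27.

27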